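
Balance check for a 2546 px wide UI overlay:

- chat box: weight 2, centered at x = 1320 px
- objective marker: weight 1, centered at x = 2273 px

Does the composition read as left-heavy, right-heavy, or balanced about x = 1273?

Weights sum to 2 + 1 = 3.
x-moment: 2·1320 + 1·2273 = 4913; centroid 4913/3 ≈ 1637.67.
1637.7 vs midline 1273 → right-heavy.

right-heavy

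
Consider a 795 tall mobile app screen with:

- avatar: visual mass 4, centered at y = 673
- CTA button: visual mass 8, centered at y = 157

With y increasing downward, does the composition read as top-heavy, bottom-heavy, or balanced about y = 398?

top-heavy

Σw = 4 + 8 = 12.
Σw·y = 4·673 + 8·157 = 3948, so ȳ = 3948/12 ≈ 329.00.
Since 329.0 is above (smaller y than) 398, the composition reads top-heavy.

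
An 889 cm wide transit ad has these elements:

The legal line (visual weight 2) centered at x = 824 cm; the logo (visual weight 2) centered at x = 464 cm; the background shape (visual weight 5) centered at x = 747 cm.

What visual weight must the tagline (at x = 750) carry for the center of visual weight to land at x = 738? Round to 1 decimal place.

Known weights sum to 2 + 2 + 5 = 9; their moment is 2·824 + 2·464 + 5·747 = 6311.
For the centroid to hit 738: (6311 + w·750) / (9 + w) = 738.
Solving: w = (738·9 − 6311) / (750 − 738) = 331 / 12 ≈ 27.58.

w ≈ 27.6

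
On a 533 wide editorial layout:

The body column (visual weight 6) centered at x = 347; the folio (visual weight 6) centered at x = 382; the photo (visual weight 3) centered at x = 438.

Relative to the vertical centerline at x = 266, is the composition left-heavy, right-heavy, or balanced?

Total weight = 6 + 6 + 3 = 15.
x-moment: 6·347 + 6·382 + 3·438 = 5688; centroid 5688/15 ≈ 379.20.
379.2 lies right of the midline 266, so the layout is right-heavy.

right-heavy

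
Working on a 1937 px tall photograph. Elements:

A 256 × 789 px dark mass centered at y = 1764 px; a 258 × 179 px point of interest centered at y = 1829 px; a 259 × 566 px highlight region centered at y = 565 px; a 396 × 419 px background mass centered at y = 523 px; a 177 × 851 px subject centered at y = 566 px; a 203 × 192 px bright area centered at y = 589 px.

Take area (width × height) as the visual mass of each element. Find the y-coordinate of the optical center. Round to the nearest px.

Areas: dark mass 256·789 = 201984, point of interest 258·179 = 46182, highlight region 259·566 = 146594, background mass 396·419 = 165924, subject 177·851 = 150627, bright area 203·192 = 38976. Total weight = 750287.
y: moment 718582262 / weight 750287 ≈ 957.74

y ≈ 958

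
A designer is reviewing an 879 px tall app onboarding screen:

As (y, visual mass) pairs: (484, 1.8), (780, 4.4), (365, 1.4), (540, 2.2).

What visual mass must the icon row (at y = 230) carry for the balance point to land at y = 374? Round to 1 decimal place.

w ≈ 16.2

Fixed elements: Σw = 1.8 + 4.4 + 1.4 + 2.2 = 9.8, Σw·y = 1.8·484 + 4.4·780 + 1.4·365 + 2.2·540 = 6002.2.
Set Σw·y/Σw = 374: (6002.2 + 230w) = 374·(9.8 + w).
Rearranging, w·(230 − 374) = 374·9.8 − 6002.2 = -2337.0, so w ≈ -2337.0/-144 = 16.23.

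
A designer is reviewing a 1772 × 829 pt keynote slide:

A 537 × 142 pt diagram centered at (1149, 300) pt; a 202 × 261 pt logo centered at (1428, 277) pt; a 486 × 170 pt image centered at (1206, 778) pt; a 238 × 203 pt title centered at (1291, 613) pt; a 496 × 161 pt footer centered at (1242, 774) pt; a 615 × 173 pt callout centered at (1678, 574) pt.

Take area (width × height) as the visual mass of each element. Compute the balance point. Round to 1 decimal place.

Areas → weights: diagram 537·142 = 76254, logo 202·261 = 52722, image 486·170 = 82620, title 238·203 = 48314, footer 496·161 = 79856, callout 615·173 = 106395; Σw = 446161.
Σw·x = 76254·1149 + 52722·1428 + 82620·1206 + 48314·1291 + 79856·1242 + 106395·1678 = 602627918, so x̄ = 602627918/446161 ≈ 1350.70.
Σw·y = 76254·300 + 52722·277 + 82620·778 + 48314·613 + 79856·774 + 106395·574 = 254254310, so ȳ = 254254310/446161 ≈ 569.87.

(1350.7, 569.9)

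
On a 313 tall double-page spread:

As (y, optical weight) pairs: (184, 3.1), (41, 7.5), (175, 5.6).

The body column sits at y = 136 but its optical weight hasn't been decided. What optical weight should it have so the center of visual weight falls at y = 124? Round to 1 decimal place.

w ≈ 12.6

Known weights sum to 3.1 + 7.5 + 5.6 = 16.2; their moment is 3.1·184 + 7.5·41 + 5.6·175 = 1857.9.
Set Σw·y/Σw = 124: (1857.9 + 136w) = 124·(16.2 + w).
Rearranging, w·(136 − 124) = 124·16.2 − 1857.9 = 150.9, so w ≈ 150.9/12 = 12.58.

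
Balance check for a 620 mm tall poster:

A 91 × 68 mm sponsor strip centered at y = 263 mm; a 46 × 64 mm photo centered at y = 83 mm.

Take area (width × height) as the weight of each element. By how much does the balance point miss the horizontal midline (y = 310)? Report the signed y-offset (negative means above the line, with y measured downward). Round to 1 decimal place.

Taking area as weight: sponsor strip 91·68 = 6188, photo 46·64 = 2944. Sum 9132.
y: (6188·263 + 2944·83) / 9132 = 1871796 / 9132 ≈ 204.97
Against y = 310, that's 204.97 − 310 = -105.03.

≈ -105.0 mm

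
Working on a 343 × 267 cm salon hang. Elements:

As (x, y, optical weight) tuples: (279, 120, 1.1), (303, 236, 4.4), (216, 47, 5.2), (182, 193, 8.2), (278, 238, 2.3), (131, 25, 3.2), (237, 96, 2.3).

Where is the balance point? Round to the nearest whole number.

(219, 144)

Total weight = 1.1 + 4.4 + 5.2 + 8.2 + 2.3 + 3.2 + 2.3 = 26.7.
Σw·x = 1.1·279 + 4.4·303 + 5.2·216 + 8.2·182 + 2.3·278 + 3.2·131 + 2.3·237 = 5859.4, so x̄ = 5859.4/26.7 ≈ 219.45.
Σw·y = 1.1·120 + 4.4·236 + 5.2·47 + 8.2·193 + 2.3·238 + 3.2·25 + 2.3·96 = 3845.6, so ȳ = 3845.6/26.7 ≈ 144.03.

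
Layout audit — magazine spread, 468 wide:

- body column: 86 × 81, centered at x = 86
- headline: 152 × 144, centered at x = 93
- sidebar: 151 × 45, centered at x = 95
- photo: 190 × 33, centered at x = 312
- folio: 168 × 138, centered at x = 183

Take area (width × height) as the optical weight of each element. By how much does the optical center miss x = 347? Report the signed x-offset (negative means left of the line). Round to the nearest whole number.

Areas → weights: body column 86·81 = 6966, headline 152·144 = 21888, sidebar 151·45 = 6795, photo 190·33 = 6270, folio 168·138 = 23184; Σw = 65103.
x: (6966·86 + 21888·93 + 6795·95 + 6270·312 + 23184·183) / 65103 = 9479097 / 65103 ≈ 145.60
Difference: 145.60 − 347 ≈ -201.40.

≈ -201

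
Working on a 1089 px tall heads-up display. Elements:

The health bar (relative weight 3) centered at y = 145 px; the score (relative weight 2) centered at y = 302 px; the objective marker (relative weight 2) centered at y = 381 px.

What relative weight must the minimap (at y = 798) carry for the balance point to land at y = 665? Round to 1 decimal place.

w ≈ 21.5

Existing Σw = 7 (3 + 2 + 2); existing moment 3·145 + 2·302 + 2·381 = 1801.
For the centroid to hit 665: (1801 + w·798) / (7 + w) = 665.
Rearranging, w·(798 − 665) = 665·7 − 1801 = 2854, so w ≈ 2854/133 = 21.46.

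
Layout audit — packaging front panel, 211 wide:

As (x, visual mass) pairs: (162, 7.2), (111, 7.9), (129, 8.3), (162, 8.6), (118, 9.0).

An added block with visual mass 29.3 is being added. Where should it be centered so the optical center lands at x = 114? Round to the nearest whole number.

x ≈ 83

After adding the added block, total weight = 7.2 + 7.9 + 8.3 + 8.6 + 9.0 + 29.3 = 70.3.
Along x: (5569.2 + 29.3·x) / 70.3 = 114 (existing moment 7.2·162 + 7.9·111 + 8.3·129 + 8.6·162 + 9.0·118 = 5569.2) ⇒ x = (8014.2 − 5569.2) / 29.3 ≈ 83.45.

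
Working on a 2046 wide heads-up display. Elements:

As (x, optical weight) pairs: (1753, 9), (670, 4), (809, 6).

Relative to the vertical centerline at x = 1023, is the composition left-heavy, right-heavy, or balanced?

right-heavy

Total weight = 9 + 4 + 6 = 19.
x: (9·1753 + 4·670 + 6·809) / 19 = 23311 / 19 ≈ 1226.89
1226.9 vs midline 1023 → right-heavy.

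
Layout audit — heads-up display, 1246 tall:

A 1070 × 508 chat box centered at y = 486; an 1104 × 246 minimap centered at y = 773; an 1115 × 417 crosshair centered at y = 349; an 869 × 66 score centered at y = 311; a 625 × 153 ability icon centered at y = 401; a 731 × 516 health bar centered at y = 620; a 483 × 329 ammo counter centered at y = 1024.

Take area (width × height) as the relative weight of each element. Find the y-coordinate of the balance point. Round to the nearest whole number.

Areas → weights: chat box 1070·508 = 543560, minimap 1104·246 = 271584, crosshair 1115·417 = 464955, score 869·66 = 57354, ability icon 625·153 = 95625, health bar 731·516 = 377196, ammo counter 483·329 = 158907; Σw = 1969181.
y: moment 1089138894 / weight 1969181 ≈ 553.09

y ≈ 553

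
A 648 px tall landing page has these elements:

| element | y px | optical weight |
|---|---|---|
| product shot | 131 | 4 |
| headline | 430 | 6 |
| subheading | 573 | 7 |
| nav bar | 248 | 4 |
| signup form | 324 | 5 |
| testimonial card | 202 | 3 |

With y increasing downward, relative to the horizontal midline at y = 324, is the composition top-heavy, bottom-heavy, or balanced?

bottom-heavy

Weights sum to 4 + 6 + 7 + 4 + 5 + 3 = 29.
y: moment 10333 / weight 29 ≈ 356.31
Since 356.3 is below (larger y than) 324, the composition reads bottom-heavy.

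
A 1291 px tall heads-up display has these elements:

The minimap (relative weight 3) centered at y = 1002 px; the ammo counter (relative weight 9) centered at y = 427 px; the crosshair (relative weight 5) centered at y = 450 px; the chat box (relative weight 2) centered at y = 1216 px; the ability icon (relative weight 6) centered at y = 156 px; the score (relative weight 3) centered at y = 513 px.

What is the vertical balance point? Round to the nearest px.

Total weight = 3 + 9 + 5 + 2 + 6 + 3 = 28.
Σw·y = 3·1002 + 9·427 + 5·450 + 2·1216 + 6·156 + 3·513 = 14006, so ȳ = 14006/28 ≈ 500.21.

y ≈ 500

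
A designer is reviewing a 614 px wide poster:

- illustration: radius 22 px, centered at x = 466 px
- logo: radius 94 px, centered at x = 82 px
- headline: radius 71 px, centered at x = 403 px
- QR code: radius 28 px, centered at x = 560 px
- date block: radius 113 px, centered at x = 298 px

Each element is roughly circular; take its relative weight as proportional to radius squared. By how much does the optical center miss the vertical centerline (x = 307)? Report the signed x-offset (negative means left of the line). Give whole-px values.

Weights ∝ r²: illustration 22² = 484, logo 94² = 8836, headline 71² = 5041, QR code 28² = 784, date block 113² = 12769; Σw = 27914.
Σw·x = 484·466 + 8836·82 + 5041·403 + 784·560 + 12769·298 = 7225821, so x̄ = 7225821/27914 ≈ 258.86.
Offset from x = 307: 258.86 − 307 ≈ -48.14.

≈ -48 px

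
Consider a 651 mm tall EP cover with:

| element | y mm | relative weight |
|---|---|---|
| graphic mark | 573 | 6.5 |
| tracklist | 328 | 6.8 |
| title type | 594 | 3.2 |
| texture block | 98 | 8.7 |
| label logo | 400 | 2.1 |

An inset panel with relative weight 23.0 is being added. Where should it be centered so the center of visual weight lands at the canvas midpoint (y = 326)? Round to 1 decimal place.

y ≈ 297.8

With the inset panel, Σw becomes 6.5 + 6.8 + 3.2 + 8.7 + 2.1 + 23.0 = 50.3.
y: need Σw·y = 50.3·326 = 16397.8. Existing = 6.5·573 + 6.8·328 + 3.2·594 + 8.7·98 + 2.1·400 = 9548.3. Remainder 6849.5 / 23.0 ≈ 297.80.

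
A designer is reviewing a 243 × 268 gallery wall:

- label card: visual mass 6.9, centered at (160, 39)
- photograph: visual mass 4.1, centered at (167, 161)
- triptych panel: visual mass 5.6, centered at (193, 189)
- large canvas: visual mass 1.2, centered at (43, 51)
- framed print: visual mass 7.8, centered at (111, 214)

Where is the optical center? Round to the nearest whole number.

Σw = 6.9 + 4.1 + 5.6 + 1.2 + 7.8 = 25.6.
x: (6.9·160 + 4.1·167 + 5.6·193 + 1.2·43 + 7.8·111) / 25.6 = 3786.9 / 25.6 ≈ 147.93
y: (6.9·39 + 4.1·161 + 5.6·189 + 1.2·51 + 7.8·214) / 25.6 = 3718.0 / 25.6 ≈ 145.23

(148, 145)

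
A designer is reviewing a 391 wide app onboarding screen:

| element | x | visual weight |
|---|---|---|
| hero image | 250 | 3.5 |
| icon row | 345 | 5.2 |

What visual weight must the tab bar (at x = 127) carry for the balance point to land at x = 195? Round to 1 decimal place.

Fixed elements: Σw = 3.5 + 5.2 = 8.7, Σw·x = 3.5·250 + 5.2·345 = 2669.0.
Set Σw·x/Σw = 195: (2669.0 + 127w) = 195·(8.7 + w).
So w = (195·8.7 − 2669.0)/(127 − 195) = -972.5/-68 ≈ 14.30.

w ≈ 14.3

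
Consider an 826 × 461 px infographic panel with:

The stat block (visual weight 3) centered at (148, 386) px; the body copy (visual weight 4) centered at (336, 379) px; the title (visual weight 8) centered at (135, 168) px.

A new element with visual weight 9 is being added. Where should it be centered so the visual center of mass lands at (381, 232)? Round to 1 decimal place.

New total weight: (3 + 4 + 8) + 9 = 24.
x: need Σw·x = 24·381 = 9144. Existing = 3·148 + 4·336 + 8·135 = 2868. Remainder 6276 / 9 ≈ 697.33.
y: need Σw·y = 24·232 = 5568. Existing = 3·386 + 4·379 + 8·168 = 4018. Remainder 1550 / 9 ≈ 172.22.

(697.3, 172.2)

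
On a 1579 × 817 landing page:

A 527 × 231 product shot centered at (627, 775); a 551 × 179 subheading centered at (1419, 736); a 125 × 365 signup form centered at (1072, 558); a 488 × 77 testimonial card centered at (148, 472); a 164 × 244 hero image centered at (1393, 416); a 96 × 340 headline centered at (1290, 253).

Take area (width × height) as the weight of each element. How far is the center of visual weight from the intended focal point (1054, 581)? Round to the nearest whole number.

≈ 86

Areas: product shot 527·231 = 121737, subheading 551·179 = 98629, signup form 125·365 = 45625, testimonial card 488·77 = 37576, hero image 164·244 = 40016, headline 96·340 = 32640. Total weight = 376223.
x-moment: 121737·627 + 98629·1419 + 45625·1072 + 37576·148 + 40016·1393 + 32640·1290 = 368602786; centroid 368602786/376223 ≈ 979.75.
y-moment: 121737·775 + 98629·736 + 45625·558 + 37576·472 + 40016·416 + 32640·253 = 235036317; centroid 235036317/376223 ≈ 624.73.
Relative to (1054, 581): Δ = (-74.25, 43.73); |Δ| = √(-74.25² + 43.73²) ≈ 86.17.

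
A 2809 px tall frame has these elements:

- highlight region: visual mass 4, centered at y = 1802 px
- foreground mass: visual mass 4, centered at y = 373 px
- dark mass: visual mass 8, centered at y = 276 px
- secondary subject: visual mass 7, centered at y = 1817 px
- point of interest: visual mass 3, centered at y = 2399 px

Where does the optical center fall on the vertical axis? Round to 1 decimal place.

y ≈ 1185.5

Weights sum to 4 + 4 + 8 + 7 + 3 = 26.
y-moment: 4·1802 + 4·373 + 8·276 + 7·1817 + 3·2399 = 30824; centroid 30824/26 ≈ 1185.54.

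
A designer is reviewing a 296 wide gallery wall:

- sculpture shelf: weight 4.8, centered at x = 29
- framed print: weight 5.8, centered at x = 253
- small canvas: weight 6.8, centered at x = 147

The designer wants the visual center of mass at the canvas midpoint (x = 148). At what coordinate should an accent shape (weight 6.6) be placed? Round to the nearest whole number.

After adding the accent shape, total weight = 4.8 + 5.8 + 6.8 + 6.6 = 24.0.
x: need Σw·x = 24.0·148 = 3552.0. Existing = 4.8·29 + 5.8·253 + 6.8·147 = 2606.2. Remainder 945.8 / 6.6 ≈ 143.30.

x ≈ 143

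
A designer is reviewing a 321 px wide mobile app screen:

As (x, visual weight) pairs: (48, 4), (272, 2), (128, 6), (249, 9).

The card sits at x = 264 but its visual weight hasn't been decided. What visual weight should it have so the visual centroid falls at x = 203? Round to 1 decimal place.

Known weights sum to 4 + 2 + 6 + 9 = 21; their moment is 4·48 + 2·272 + 6·128 + 9·249 = 3745.
Balance at x = 203 requires (3745 + w·264) / (21 + w) = 203.
Rearranging, w·(264 − 203) = 203·21 − 3745 = 518, so w ≈ 518/61 = 8.49.

w ≈ 8.5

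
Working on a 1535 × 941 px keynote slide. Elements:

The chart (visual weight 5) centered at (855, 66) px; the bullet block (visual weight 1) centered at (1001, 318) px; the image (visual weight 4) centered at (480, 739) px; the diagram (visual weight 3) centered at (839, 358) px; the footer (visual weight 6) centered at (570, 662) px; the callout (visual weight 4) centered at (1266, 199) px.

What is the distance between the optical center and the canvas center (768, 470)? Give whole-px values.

≈ 64 px

Total weight = 5 + 1 + 4 + 3 + 6 + 4 = 23.
Σw·x = 18197; x̄ = 18197/23 ≈ 791.17.
Σw·y = 9446; ȳ = 9446/23 ≈ 410.70.
Offset from (768, 470): Δx ≈ 23.17, Δy ≈ -59.30; distance = √(Δx² + Δy²) ≈ 63.67.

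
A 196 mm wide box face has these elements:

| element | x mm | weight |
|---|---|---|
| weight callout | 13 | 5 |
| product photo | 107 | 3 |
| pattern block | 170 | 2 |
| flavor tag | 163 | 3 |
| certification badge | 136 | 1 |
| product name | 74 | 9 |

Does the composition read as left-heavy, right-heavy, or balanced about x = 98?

Σw = 5 + 3 + 2 + 3 + 1 + 9 = 23.
x: moment 2017 / weight 23 ≈ 87.70
87.7 lies left of the midline 98, so the layout is left-heavy.

left-heavy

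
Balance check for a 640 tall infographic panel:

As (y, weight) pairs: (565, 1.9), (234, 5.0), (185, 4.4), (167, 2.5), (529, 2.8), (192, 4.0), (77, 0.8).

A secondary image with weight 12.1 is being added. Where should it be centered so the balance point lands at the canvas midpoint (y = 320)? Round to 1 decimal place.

y ≈ 407.8

With the secondary image, Σw becomes 1.9 + 5.0 + 4.4 + 2.5 + 2.8 + 4.0 + 0.8 + 12.1 = 33.5.
Along y: (5785.8 + 12.1·y) / 33.5 = 320 (existing moment 1.9·565 + 5.0·234 + 4.4·185 + 2.5·167 + 2.8·529 + 4.0·192 + 0.8·77 = 5785.8) ⇒ y = (10720.0 − 5785.8) / 12.1 ≈ 407.79.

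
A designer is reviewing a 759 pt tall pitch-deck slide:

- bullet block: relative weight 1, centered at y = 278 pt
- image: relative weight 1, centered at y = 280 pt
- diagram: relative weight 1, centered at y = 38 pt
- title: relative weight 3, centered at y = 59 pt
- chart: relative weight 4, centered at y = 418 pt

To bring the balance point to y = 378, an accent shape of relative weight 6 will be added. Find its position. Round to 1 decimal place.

After adding the accent shape, total weight = 1 + 1 + 1 + 3 + 4 + 6 = 16.
y: target moment 16×378 = 6048; current 1·278 + 1·280 + 1·38 + 3·59 + 4·418 = 2445; the accent shape supplies 3603, so y = 3603/6 ≈ 600.50.

y ≈ 600.5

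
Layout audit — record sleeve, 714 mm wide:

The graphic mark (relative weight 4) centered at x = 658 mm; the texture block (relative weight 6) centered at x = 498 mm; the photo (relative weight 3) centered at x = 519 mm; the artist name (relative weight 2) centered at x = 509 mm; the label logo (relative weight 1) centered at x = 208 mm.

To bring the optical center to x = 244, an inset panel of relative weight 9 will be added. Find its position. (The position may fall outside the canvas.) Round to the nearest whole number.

x ≈ -256

After adding the inset panel, total weight = 4 + 6 + 3 + 2 + 1 + 9 = 25.
x: need Σw·x = 25·244 = 6100. Existing = 4·658 + 6·498 + 3·519 + 2·509 + 1·208 = 8403. Remainder -2303 / 9 ≈ -255.89.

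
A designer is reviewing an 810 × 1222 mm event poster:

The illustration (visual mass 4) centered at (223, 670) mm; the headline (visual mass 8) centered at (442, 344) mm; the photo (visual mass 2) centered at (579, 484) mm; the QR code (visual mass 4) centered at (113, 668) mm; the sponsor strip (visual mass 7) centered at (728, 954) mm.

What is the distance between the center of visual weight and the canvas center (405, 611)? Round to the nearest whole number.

Σw = 4 + 8 + 2 + 4 + 7 = 25.
x: (4·223 + 8·442 + 2·579 + 4·113 + 7·728) / 25 = 11134 / 25 ≈ 445.36
y: (4·670 + 8·344 + 2·484 + 4·668 + 7·954) / 25 = 15750 / 25 ≈ 630.00
Relative to (405, 611): Δ = (40.36, 19.00); |Δ| = √(40.36² + 19.00²) ≈ 44.61.

≈ 45 mm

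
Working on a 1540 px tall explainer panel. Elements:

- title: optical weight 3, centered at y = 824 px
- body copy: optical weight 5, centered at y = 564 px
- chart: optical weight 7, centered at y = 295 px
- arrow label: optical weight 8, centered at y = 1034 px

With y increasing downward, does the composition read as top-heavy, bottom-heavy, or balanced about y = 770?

Total weight = 3 + 5 + 7 + 8 = 23.
y: (3·824 + 5·564 + 7·295 + 8·1034) / 23 = 15629 / 23 ≈ 679.52
679.5 lies above (smaller y than) the midline 770, so the layout is top-heavy.

top-heavy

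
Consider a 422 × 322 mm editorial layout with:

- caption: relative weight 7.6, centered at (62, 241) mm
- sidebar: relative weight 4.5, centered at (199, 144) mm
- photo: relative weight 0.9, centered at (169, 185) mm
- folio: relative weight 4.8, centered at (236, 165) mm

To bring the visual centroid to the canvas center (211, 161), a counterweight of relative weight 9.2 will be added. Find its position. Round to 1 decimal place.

New total weight: (7.6 + 4.5 + 0.9 + 4.8) + 9.2 = 27.0.
Along x: (2651.6 + 9.2·x) / 27.0 = 211 (existing moment 7.6·62 + 4.5·199 + 0.9·169 + 4.8·236 = 2651.6) ⇒ x = (5697.0 − 2651.6) / 9.2 ≈ 331.02.
Along y: (3438.1 + 9.2·y) / 27.0 = 161 (existing moment 7.6·241 + 4.5·144 + 0.9·185 + 4.8·165 = 3438.1) ⇒ y = (4347.0 − 3438.1) / 9.2 ≈ 98.79.

(331.0, 98.8)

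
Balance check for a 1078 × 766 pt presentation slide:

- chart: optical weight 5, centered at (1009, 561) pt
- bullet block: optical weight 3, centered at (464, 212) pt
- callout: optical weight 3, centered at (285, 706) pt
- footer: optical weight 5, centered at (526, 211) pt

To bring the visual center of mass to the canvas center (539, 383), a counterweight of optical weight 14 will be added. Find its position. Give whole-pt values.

(446, 348)

New total weight: (5 + 3 + 3 + 5) + 14 = 30.
x: need Σw·x = 30·539 = 16170. Existing = 5·1009 + 3·464 + 3·285 + 5·526 = 9922. Remainder 6248 / 14 ≈ 446.29.
y: need Σw·y = 30·383 = 11490. Existing = 5·561 + 3·212 + 3·706 + 5·211 = 6614. Remainder 4876 / 14 ≈ 348.29.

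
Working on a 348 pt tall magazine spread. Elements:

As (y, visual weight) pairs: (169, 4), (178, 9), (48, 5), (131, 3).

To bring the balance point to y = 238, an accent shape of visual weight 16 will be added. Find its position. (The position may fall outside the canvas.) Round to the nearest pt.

With the accent shape, Σw becomes 4 + 9 + 5 + 3 + 16 = 37.
Along y: (2911 + 16·y) / 37 = 238 (existing moment 4·169 + 9·178 + 5·48 + 3·131 = 2911) ⇒ y = (8806 − 2911) / 16 ≈ 368.44.

y ≈ 368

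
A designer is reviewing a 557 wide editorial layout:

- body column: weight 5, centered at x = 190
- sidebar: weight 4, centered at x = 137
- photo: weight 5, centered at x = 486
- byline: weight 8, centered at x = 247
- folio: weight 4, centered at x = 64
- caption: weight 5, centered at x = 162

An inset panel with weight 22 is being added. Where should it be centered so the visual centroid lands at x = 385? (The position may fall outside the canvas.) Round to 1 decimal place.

After adding the inset panel, total weight = 5 + 4 + 5 + 8 + 4 + 5 + 22 = 53.
Along x: (6970 + 22·x) / 53 = 385 (existing moment 5·190 + 4·137 + 5·486 + 8·247 + 4·64 + 5·162 = 6970) ⇒ x = (20405 − 6970) / 22 ≈ 610.68.

x ≈ 610.7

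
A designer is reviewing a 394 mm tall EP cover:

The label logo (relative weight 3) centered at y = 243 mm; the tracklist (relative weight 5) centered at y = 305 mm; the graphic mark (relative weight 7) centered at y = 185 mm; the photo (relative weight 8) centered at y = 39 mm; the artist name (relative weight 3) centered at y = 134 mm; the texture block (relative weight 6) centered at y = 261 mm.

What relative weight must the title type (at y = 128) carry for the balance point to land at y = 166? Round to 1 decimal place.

Existing Σw = 32 (3 + 5 + 7 + 8 + 3 + 6); existing moment 3·243 + 5·305 + 7·185 + 8·39 + 3·134 + 6·261 = 5829.
Set Σw·y/Σw = 166: (5829 + 128w) = 166·(32 + w).
Rearranging, w·(128 − 166) = 166·32 − 5829 = -517, so w ≈ -517/-38 = 13.61.

w ≈ 13.6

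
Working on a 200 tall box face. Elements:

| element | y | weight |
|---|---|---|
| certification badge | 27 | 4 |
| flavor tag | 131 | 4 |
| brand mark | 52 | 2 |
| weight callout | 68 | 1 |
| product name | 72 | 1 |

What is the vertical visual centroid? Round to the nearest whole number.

Total weight = 4 + 4 + 2 + 1 + 1 = 12.
Σw·y = 4·27 + 4·131 + 2·52 + 1·68 + 1·72 = 876, so ȳ = 876/12 ≈ 73.00.

y ≈ 73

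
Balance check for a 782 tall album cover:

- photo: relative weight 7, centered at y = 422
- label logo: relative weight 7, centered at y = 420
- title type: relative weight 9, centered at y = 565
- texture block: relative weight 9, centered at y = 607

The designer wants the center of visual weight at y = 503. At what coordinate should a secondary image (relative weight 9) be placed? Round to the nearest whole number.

y ≈ 465

New total weight: (7 + 7 + 9 + 9) + 9 = 41.
y: target moment 41×503 = 20623; current 7·422 + 7·420 + 9·565 + 9·607 = 16442; the secondary image supplies 4181, so y = 4181/9 ≈ 464.56.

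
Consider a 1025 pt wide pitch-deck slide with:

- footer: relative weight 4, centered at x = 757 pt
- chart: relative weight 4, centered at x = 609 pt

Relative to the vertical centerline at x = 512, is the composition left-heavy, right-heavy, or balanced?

right-heavy

Σw = 4 + 4 = 8.
x: (4·757 + 4·609) / 8 = 5464 / 8 ≈ 683.00
Since 683.0 is right of 512, the composition reads right-heavy.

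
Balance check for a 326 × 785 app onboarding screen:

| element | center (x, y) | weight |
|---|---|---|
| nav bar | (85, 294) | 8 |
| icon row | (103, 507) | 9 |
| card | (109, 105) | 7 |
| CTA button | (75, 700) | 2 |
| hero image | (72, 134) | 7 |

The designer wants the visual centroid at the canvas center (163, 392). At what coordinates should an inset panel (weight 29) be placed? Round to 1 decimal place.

After adding the inset panel, total weight = 8 + 9 + 7 + 2 + 7 + 29 = 62.
x: target moment 62×163 = 10106; current 8·85 + 9·103 + 7·109 + 2·75 + 7·72 = 3024; the inset panel supplies 7082, so x = 7082/29 ≈ 244.21.
y: target moment 62×392 = 24304; current 8·294 + 9·507 + 7·105 + 2·700 + 7·134 = 9988; the inset panel supplies 14316, so y = 14316/29 ≈ 493.66.

(244.2, 493.7)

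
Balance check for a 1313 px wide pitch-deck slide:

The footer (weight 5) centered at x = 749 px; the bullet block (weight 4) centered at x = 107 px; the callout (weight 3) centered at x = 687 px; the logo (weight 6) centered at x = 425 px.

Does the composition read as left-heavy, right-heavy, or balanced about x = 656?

left-heavy

Weights sum to 5 + 4 + 3 + 6 = 18.
x: (5·749 + 4·107 + 3·687 + 6·425) / 18 = 8784 / 18 ≈ 488.00
488.0 vs midline 656 → left-heavy.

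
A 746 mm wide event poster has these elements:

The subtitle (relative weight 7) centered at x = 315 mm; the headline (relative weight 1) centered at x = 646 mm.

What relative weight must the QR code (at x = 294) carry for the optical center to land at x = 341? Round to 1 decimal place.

w ≈ 2.6

Fixed elements: Σw = 7 + 1 = 8, Σw·x = 7·315 + 1·646 = 2851.
For the centroid to hit 341: (2851 + w·294) / (8 + w) = 341.
Rearranging, w·(294 − 341) = 341·8 − 2851 = -123, so w ≈ -123/-47 = 2.62.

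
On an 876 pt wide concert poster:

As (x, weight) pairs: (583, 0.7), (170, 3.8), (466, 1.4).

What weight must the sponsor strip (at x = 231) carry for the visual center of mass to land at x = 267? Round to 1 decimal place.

w ≈ 3.6

Fixed elements: Σw = 0.7 + 3.8 + 1.4 = 5.9, Σw·x = 0.7·583 + 3.8·170 + 1.4·466 = 1706.5.
Balance at x = 267 requires (1706.5 + w·231) / (5.9 + w) = 267.
Solving: w = (267·5.9 − 1706.5) / (231 − 267) = -131.2 / -36 ≈ 3.64.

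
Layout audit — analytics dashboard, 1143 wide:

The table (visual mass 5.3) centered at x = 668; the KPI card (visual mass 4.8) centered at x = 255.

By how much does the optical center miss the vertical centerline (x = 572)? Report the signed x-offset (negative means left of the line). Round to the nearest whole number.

≈ -100

Σw = 5.3 + 4.8 = 10.1.
x-moment: 5.3·668 + 4.8·255 = 4764.4; centroid 4764.4/10.1 ≈ 471.72.
Against x = 572, that's 471.72 − 572 = -100.28.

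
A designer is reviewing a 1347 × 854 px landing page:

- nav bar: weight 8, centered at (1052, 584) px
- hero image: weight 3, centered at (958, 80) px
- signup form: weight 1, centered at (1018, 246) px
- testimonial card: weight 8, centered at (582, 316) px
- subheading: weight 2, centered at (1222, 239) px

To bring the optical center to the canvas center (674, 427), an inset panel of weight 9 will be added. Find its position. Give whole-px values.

After adding the inset panel, total weight = 8 + 3 + 1 + 8 + 2 + 9 = 31.
x: target moment 31×674 = 20894; current 8·1052 + 3·958 + 1·1018 + 8·582 + 2·1222 = 19408; the inset panel supplies 1486, so x = 1486/9 ≈ 165.11.
y: target moment 31×427 = 13237; current 8·584 + 3·80 + 1·246 + 8·316 + 2·239 = 8164; the inset panel supplies 5073, so y = 5073/9 ≈ 563.67.

(165, 564)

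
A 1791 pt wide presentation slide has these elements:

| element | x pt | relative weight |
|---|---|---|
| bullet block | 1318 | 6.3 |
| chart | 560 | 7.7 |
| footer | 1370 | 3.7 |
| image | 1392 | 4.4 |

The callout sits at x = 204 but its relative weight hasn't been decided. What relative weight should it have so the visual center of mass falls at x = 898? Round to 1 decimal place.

w ≈ 5.7

Existing Σw = 22.1 (6.3 + 7.7 + 3.7 + 4.4); existing moment 6.3·1318 + 7.7·560 + 3.7·1370 + 4.4·1392 = 23809.2.
Balance at x = 898 requires (23809.2 + w·204) / (22.1 + w) = 898.
Solving: w = (898·22.1 − 23809.2) / (204 − 898) = -3963.4 / -694 ≈ 5.71.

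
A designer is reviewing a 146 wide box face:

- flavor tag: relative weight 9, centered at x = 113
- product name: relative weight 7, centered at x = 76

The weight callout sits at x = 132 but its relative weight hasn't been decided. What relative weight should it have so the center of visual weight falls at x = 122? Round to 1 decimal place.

w ≈ 40.3

Fixed elements: Σw = 9 + 7 = 16, Σw·x = 9·113 + 7·76 = 1549.
Balance at x = 122 requires (1549 + w·132) / (16 + w) = 122.
So w = (122·16 − 1549)/(132 − 122) = 403/10 ≈ 40.30.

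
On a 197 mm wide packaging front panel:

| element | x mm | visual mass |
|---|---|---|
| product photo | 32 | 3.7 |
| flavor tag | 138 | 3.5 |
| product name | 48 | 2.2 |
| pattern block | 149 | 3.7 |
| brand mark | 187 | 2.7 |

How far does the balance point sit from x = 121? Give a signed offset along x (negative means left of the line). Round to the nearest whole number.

≈ -9 mm

Total weight = 3.7 + 3.5 + 2.2 + 3.7 + 2.7 = 15.8.
Σw·x = 3.7·32 + 3.5·138 + 2.2·48 + 3.7·149 + 2.7·187 = 1763.2, so x̄ = 1763.2/15.8 ≈ 111.59.
Offset from x = 121: 111.59 − 121 ≈ -9.41.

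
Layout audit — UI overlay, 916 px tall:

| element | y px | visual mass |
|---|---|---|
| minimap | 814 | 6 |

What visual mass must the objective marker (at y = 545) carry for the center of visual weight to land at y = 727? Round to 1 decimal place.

w ≈ 2.9

Known: weight 6 with moment 6·814 = 4884.
Set Σw·y/Σw = 727: (4884 + 545w) = 727·(6 + w).
So w = (727·6 − 4884)/(545 − 727) = -522/-182 ≈ 2.87.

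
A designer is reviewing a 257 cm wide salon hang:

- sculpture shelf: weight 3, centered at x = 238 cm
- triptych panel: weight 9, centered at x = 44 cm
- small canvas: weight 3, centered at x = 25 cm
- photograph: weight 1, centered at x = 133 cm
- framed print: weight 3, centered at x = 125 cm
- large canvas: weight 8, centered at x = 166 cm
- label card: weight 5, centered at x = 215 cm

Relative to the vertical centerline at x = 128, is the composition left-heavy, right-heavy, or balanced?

Σw = 3 + 9 + 3 + 1 + 3 + 8 + 5 = 32.
x: (3·238 + 9·44 + 3·25 + 1·133 + 3·125 + 8·166 + 5·215) / 32 = 4096 / 32 ≈ 128.00
That equals the midline 128 — balanced.

balanced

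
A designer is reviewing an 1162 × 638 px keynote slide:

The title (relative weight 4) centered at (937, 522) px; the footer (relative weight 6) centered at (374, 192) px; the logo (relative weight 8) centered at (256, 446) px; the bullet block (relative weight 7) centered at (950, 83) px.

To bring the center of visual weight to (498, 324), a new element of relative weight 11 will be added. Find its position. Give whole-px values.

(294, 389)

After adding the new element, total weight = 4 + 6 + 8 + 7 + 11 = 36.
Along x: (14690 + 11·x) / 36 = 498 (existing moment 4·937 + 6·374 + 8·256 + 7·950 = 14690) ⇒ x = (17928 − 14690) / 11 ≈ 294.36.
Along y: (7389 + 11·y) / 36 = 324 (existing moment 4·522 + 6·192 + 8·446 + 7·83 = 7389) ⇒ y = (11664 − 7389) / 11 ≈ 388.64.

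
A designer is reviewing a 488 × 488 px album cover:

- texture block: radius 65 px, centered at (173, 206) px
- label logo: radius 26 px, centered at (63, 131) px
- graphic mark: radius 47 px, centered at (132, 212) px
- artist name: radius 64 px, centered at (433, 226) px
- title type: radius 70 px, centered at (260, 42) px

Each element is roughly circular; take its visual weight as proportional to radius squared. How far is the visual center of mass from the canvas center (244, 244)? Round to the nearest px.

Weights ∝ r²: texture block 65² = 4225, label logo 26² = 676, graphic mark 47² = 2209, artist name 64² = 4096, title type 70² = 4900; Σw = 16106.
x: (4225·173 + 676·63 + 2209·132 + 4096·433 + 4900·260) / 16106 = 4112669 / 16106 ≈ 255.35
y: (4225·206 + 676·131 + 2209·212 + 4096·226 + 4900·42) / 16106 = 2558710 / 16106 ≈ 158.87
From (244, 244): dx = 11.35, dy = -85.13, so the distance is √(dx²+dy²) ≈ 85.89.

≈ 86 px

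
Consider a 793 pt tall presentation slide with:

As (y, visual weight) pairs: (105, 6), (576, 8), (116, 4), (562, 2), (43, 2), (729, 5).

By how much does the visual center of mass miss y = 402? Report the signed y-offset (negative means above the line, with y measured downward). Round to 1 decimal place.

Total weight = 6 + 8 + 4 + 2 + 2 + 5 = 27.
Σw·y = 6·105 + 8·576 + 4·116 + 2·562 + 2·43 + 5·729 = 10557, so ȳ = 10557/27 ≈ 391.00.
Difference: 391.00 − 402 ≈ -11.00.

≈ -11.0 pt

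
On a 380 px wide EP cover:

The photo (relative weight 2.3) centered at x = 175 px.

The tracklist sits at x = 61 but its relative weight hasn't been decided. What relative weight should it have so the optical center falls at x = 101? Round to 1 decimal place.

Known: weight 2.3 with moment 2.3·175 = 402.5.
For the centroid to hit 101: (402.5 + w·61) / (2.3 + w) = 101.
So w = (101·2.3 − 402.5)/(61 − 101) = -170.2/-40 ≈ 4.25.

w ≈ 4.3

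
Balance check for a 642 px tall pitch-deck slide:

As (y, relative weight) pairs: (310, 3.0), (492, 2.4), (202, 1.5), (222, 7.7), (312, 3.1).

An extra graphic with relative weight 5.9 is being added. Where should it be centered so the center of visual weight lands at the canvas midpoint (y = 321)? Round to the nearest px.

y ≈ 421

With the extra graphic, Σw becomes 3.0 + 2.4 + 1.5 + 7.7 + 3.1 + 5.9 = 23.6.
y: target moment 23.6×321 = 7575.6; current 3.0·310 + 2.4·492 + 1.5·202 + 7.7·222 + 3.1·312 = 5090.4; the extra graphic supplies 2485.2, so y = 2485.2/5.9 ≈ 421.22.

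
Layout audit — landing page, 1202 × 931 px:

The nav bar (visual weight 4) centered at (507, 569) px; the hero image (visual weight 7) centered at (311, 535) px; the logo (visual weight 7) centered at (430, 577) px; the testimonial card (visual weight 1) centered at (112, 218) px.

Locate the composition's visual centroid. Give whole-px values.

Weights sum to 4 + 7 + 7 + 1 = 19.
Σw·x = 4·507 + 7·311 + 7·430 + 1·112 = 7327, so x̄ = 7327/19 ≈ 385.63.
Σw·y = 4·569 + 7·535 + 7·577 + 1·218 = 10278, so ȳ = 10278/19 ≈ 540.95.

(386, 541)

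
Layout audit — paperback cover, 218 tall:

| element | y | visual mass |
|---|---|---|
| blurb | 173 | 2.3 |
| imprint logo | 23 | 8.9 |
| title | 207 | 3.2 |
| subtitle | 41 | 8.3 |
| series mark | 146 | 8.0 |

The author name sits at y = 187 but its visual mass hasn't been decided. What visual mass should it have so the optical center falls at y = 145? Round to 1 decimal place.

w ≈ 40.0

Known weights sum to 2.3 + 8.9 + 3.2 + 8.3 + 8.0 = 30.7; their moment is 2.3·173 + 8.9·23 + 3.2·207 + 8.3·41 + 8.0·146 = 2773.3.
Set Σw·y/Σw = 145: (2773.3 + 187w) = 145·(30.7 + w).
So w = (145·30.7 − 2773.3)/(187 − 145) = 1678.2/42 ≈ 39.96.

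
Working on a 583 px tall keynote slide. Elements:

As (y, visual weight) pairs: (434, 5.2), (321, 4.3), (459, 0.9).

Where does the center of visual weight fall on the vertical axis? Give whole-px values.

Total weight = 5.2 + 4.3 + 0.9 = 10.4.
Σw·y = 5.2·434 + 4.3·321 + 0.9·459 = 4050.2, so ȳ = 4050.2/10.4 ≈ 389.44.

y ≈ 389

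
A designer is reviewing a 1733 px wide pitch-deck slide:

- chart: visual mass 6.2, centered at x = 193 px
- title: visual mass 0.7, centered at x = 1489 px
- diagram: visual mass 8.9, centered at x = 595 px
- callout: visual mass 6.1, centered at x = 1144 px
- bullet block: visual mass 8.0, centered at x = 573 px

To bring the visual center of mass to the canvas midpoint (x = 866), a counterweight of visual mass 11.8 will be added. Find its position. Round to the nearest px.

x ≈ 1442

With the counterweight, Σw becomes 6.2 + 0.7 + 8.9 + 6.1 + 8.0 + 11.8 = 41.7.
Along x: (19096.8 + 11.8·x) / 41.7 = 866 (existing moment 6.2·193 + 0.7·1489 + 8.9·595 + 6.1·1144 + 8.0·573 = 19096.8) ⇒ x = (36112.2 − 19096.8) / 11.8 ≈ 1441.98.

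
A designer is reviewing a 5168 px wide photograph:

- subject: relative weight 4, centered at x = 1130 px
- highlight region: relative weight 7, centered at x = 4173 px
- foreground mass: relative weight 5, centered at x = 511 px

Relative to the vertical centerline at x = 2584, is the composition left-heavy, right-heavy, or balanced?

left-heavy

Total weight = 4 + 7 + 5 = 16.
x-moment: 4·1130 + 7·4173 + 5·511 = 36286; centroid 36286/16 ≈ 2267.88.
Since 2267.9 is left of 2584, the composition reads left-heavy.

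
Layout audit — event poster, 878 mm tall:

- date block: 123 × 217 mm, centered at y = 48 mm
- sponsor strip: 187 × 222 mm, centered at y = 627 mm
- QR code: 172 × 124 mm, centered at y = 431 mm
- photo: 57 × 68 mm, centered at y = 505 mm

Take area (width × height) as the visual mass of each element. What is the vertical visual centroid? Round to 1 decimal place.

Taking area as weight: date block 123·217 = 26691, sponsor strip 187·222 = 41514, QR code 172·124 = 21328, photo 57·68 = 3876. Sum 93409.
y-moment: 26691·48 + 41514·627 + 21328·431 + 3876·505 = 38460194; centroid 38460194/93409 ≈ 411.74.

y ≈ 411.7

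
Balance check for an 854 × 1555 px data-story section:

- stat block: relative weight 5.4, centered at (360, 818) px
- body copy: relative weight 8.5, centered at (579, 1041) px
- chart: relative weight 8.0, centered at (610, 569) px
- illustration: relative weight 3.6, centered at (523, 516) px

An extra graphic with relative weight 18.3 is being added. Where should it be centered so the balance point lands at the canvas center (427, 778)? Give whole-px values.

After adding the extra graphic, total weight = 5.4 + 8.5 + 8.0 + 3.6 + 18.3 = 43.8.
x: target moment 43.8×427 = 18702.6; current 5.4·360 + 8.5·579 + 8.0·610 + 3.6·523 = 13628.3; the extra graphic supplies 5074.3, so x = 5074.3/18.3 ≈ 277.28.
y: target moment 43.8×778 = 34076.4; current 5.4·818 + 8.5·1041 + 8.0·569 + 3.6·516 = 19675.3; the extra graphic supplies 14401.1, so y = 14401.1/18.3 ≈ 786.95.

(277, 787)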